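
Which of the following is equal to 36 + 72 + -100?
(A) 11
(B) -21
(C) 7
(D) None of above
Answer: D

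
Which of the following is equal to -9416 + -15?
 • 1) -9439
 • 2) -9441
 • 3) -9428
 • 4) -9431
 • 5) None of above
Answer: 4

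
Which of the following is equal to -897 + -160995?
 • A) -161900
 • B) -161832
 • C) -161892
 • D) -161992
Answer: C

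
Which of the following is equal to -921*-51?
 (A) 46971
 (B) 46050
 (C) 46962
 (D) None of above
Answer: A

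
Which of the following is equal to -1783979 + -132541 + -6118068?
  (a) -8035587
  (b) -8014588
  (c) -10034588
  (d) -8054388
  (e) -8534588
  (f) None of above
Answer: f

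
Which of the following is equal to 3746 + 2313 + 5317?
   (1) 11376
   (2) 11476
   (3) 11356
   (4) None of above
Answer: 1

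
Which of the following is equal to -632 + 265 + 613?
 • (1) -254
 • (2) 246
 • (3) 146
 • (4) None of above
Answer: 2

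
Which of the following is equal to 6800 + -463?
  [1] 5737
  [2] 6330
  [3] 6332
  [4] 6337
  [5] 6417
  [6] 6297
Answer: 4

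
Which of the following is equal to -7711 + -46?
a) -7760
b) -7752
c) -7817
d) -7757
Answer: d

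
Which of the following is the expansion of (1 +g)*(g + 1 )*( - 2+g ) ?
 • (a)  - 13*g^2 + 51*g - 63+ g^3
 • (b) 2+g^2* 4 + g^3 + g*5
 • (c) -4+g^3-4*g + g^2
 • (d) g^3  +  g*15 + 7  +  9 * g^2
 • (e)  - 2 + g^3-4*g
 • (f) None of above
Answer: f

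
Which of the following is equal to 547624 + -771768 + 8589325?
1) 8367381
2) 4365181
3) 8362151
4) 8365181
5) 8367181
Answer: 4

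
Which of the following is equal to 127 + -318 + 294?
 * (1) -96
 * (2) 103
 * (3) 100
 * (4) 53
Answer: 2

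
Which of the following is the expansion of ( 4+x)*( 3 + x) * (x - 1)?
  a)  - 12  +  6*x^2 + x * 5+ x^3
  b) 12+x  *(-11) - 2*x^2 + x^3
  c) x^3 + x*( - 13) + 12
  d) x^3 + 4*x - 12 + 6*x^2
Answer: a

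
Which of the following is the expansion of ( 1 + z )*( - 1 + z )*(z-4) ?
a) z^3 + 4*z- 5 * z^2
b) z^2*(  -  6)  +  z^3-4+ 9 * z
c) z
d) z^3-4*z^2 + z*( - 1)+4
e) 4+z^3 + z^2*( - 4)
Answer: d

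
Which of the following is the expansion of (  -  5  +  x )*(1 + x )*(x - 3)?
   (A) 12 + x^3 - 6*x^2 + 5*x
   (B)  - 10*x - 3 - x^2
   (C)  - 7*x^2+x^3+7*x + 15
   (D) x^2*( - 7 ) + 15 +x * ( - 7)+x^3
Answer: C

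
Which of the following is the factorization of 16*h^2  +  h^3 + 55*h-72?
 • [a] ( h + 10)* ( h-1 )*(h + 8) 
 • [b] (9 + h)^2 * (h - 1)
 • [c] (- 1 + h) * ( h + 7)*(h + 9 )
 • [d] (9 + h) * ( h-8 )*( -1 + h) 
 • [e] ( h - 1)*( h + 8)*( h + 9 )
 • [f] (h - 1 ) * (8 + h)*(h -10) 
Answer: e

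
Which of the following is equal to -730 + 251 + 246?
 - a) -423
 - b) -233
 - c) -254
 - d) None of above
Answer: b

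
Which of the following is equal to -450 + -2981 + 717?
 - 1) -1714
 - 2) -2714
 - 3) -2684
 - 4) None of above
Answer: 2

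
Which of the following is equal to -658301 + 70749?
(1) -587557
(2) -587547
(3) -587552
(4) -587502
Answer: 3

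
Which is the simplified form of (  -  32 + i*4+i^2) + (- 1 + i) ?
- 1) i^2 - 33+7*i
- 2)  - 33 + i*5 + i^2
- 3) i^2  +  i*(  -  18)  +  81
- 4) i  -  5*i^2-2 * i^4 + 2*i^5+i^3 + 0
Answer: 2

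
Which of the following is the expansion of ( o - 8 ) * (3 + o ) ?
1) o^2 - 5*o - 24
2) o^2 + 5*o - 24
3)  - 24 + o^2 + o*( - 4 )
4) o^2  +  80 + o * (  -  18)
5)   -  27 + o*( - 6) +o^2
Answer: 1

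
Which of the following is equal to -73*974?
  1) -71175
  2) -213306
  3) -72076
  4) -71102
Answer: 4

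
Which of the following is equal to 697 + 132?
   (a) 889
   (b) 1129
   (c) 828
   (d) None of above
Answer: d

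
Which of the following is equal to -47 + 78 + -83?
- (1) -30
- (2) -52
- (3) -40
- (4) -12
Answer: 2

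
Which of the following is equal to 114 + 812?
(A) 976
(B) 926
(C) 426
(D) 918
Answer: B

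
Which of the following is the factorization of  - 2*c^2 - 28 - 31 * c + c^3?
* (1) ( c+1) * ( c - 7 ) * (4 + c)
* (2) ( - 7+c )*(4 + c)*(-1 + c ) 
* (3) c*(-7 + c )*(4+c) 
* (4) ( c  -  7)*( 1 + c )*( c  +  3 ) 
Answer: 1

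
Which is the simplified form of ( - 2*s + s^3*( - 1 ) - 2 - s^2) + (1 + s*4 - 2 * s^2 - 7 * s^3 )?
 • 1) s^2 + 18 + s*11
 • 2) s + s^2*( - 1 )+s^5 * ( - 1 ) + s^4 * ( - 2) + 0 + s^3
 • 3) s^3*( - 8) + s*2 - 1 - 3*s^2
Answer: 3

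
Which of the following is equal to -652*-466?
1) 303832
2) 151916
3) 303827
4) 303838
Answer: 1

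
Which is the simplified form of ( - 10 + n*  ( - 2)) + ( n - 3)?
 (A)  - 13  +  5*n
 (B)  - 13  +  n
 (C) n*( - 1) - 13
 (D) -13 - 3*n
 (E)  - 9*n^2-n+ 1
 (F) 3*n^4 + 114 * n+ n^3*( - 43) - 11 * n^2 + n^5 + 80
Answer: C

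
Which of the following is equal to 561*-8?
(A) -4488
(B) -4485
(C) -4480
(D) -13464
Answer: A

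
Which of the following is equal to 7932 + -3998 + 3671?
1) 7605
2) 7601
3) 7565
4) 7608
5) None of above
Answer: 1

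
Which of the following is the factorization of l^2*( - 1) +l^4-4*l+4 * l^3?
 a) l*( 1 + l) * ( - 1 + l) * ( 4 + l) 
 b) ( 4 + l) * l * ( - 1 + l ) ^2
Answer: a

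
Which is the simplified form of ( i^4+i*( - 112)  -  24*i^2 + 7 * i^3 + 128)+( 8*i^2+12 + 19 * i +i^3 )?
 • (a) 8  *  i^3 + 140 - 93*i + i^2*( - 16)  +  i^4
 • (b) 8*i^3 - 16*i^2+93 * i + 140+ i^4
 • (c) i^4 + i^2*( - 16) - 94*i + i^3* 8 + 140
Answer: a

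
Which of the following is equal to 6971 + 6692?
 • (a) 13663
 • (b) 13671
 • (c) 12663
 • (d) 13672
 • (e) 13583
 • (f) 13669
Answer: a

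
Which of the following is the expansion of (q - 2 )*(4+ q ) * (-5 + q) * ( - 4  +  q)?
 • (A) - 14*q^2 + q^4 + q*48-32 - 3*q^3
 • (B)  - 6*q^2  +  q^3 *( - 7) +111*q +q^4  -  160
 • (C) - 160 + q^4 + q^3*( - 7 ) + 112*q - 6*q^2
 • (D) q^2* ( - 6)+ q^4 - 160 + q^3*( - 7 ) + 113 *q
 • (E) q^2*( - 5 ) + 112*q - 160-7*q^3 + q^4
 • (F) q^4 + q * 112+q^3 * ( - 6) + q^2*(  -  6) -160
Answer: C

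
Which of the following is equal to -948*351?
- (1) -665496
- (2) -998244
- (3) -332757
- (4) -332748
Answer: 4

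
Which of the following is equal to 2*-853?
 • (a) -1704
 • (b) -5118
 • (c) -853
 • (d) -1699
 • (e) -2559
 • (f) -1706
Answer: f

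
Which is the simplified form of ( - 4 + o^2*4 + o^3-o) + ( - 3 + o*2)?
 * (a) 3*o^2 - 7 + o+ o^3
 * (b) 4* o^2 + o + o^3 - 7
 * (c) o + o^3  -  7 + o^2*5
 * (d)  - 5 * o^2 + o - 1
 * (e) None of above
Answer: b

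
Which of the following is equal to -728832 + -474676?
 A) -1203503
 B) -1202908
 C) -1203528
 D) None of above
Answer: D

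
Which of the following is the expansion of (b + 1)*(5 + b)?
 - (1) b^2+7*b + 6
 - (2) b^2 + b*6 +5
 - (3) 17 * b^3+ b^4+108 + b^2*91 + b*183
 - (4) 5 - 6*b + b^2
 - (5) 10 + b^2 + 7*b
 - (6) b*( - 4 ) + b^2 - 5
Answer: 2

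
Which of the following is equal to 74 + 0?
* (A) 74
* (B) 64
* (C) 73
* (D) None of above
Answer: A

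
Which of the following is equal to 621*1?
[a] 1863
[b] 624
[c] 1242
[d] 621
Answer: d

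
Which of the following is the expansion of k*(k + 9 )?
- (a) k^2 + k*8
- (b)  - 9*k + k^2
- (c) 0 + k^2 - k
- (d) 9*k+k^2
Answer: d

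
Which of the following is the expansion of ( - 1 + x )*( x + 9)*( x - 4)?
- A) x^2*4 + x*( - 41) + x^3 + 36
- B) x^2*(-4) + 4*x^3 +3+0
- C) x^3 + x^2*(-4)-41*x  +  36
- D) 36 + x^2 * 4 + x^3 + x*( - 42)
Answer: A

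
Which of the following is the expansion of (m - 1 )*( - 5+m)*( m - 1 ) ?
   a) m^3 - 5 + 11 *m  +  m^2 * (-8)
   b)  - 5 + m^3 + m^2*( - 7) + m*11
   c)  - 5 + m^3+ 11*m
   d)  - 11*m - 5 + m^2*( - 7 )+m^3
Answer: b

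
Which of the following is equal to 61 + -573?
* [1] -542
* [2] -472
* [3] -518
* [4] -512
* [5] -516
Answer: 4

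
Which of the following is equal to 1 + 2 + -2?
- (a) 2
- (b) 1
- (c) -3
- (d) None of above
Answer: b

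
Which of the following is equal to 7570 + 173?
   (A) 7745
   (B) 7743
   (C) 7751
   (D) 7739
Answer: B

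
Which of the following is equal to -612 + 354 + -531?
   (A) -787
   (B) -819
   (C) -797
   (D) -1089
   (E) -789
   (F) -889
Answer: E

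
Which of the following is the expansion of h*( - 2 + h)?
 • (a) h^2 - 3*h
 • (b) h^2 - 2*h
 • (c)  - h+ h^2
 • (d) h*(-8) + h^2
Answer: b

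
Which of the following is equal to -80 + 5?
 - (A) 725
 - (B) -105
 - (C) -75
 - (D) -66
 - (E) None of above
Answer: C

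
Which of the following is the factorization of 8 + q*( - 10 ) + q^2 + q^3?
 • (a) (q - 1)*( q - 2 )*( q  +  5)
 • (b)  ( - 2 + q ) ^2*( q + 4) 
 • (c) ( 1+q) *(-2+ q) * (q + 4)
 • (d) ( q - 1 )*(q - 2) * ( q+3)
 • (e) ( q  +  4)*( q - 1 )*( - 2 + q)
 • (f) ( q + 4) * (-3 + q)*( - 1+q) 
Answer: e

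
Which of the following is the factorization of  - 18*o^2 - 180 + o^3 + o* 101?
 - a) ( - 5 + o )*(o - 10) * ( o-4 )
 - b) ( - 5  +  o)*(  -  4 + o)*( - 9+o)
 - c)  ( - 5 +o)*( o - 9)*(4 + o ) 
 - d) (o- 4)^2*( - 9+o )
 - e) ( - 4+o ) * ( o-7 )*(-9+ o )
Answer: b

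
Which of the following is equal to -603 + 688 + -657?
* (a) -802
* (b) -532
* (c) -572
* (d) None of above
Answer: c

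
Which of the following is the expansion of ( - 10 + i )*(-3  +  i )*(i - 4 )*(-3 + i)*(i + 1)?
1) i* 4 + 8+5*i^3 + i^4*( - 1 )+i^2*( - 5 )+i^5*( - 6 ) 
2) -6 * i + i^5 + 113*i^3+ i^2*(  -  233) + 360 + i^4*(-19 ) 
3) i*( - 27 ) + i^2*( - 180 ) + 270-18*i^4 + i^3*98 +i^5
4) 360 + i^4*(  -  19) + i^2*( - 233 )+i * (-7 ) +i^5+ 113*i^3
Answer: 2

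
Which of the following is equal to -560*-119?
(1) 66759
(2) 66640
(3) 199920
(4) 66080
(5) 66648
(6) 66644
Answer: 2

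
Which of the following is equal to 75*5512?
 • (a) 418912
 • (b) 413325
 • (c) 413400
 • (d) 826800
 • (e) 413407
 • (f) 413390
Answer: c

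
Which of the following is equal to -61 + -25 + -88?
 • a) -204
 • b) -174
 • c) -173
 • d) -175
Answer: b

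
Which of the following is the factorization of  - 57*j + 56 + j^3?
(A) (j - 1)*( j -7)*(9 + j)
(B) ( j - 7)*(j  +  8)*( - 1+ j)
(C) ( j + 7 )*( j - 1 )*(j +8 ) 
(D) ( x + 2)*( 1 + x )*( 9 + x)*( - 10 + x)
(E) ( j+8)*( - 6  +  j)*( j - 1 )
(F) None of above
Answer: B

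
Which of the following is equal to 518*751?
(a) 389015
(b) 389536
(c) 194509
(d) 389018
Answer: d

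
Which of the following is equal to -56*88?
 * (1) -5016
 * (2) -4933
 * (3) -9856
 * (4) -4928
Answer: 4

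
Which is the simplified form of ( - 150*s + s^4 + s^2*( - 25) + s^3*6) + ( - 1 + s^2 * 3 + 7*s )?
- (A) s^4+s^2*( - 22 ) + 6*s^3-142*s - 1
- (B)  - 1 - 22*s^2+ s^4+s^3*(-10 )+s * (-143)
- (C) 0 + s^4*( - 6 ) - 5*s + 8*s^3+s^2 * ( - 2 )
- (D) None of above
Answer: D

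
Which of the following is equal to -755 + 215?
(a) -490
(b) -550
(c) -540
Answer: c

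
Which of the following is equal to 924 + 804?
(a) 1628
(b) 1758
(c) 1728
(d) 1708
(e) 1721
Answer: c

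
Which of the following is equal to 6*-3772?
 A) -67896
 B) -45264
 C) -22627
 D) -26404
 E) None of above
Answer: E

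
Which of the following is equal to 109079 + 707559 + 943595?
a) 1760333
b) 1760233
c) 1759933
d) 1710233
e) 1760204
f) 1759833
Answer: b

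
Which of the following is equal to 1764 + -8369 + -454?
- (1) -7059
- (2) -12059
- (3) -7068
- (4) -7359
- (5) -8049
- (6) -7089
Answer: 1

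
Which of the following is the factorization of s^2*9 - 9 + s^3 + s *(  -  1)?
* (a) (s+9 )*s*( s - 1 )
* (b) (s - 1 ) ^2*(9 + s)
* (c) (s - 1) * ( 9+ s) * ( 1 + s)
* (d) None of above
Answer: c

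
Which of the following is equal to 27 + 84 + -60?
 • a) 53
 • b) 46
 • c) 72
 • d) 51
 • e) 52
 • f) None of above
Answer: d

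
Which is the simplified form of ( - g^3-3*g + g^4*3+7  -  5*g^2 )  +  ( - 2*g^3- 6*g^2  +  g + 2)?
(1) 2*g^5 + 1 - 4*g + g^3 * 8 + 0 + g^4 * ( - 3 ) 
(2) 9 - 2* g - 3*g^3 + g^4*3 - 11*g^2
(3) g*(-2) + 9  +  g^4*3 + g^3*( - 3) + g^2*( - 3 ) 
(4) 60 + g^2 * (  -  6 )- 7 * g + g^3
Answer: 2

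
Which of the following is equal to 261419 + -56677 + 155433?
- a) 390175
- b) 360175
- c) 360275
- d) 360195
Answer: b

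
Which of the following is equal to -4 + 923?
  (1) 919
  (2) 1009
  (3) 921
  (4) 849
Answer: 1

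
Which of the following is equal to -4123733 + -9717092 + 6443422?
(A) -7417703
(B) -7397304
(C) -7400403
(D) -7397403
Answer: D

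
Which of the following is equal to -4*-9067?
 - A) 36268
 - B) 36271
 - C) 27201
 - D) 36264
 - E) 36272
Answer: A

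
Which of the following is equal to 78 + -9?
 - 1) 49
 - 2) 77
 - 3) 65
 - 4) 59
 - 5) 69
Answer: 5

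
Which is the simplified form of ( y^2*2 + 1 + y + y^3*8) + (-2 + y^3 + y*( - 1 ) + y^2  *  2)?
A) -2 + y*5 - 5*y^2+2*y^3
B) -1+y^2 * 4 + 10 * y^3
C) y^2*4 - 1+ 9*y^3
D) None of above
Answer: C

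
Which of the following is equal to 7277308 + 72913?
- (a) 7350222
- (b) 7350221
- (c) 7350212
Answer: b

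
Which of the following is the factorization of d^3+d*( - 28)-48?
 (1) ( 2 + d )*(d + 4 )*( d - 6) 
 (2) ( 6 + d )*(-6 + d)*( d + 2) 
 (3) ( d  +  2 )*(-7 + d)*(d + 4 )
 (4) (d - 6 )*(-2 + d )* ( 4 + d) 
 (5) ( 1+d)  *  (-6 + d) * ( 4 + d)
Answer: 1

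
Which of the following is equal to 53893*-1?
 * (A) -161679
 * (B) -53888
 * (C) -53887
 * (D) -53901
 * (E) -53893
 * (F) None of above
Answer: E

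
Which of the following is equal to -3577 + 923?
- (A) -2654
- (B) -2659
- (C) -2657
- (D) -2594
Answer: A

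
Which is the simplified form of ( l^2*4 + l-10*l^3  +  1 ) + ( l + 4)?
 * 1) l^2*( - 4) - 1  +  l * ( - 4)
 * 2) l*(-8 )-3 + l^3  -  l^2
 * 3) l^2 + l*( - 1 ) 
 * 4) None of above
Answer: 4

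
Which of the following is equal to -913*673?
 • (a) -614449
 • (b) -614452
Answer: a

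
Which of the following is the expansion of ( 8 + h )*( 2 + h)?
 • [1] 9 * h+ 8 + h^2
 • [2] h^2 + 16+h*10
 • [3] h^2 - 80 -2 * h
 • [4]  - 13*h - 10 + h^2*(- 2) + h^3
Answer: 2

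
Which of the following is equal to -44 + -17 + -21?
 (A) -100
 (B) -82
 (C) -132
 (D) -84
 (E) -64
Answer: B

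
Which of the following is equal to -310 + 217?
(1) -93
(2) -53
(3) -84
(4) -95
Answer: 1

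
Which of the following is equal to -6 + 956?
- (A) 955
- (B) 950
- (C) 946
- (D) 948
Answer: B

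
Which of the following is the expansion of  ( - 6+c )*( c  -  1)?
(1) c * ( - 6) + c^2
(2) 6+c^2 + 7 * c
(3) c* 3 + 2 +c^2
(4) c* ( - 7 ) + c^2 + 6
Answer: 4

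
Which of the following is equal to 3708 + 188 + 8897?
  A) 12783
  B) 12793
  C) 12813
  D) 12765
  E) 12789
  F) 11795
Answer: B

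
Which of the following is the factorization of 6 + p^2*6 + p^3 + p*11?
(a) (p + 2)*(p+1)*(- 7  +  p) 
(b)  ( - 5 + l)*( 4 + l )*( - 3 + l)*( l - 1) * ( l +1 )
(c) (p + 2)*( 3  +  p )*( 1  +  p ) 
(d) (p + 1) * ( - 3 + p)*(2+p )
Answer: c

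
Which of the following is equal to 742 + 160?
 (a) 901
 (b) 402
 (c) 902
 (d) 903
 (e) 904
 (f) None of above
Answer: c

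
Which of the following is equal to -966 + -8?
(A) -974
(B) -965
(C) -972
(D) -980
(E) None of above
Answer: A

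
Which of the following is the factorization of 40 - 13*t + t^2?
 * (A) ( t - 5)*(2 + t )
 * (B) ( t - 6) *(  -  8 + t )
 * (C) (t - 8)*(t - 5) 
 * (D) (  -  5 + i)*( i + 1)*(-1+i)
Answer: C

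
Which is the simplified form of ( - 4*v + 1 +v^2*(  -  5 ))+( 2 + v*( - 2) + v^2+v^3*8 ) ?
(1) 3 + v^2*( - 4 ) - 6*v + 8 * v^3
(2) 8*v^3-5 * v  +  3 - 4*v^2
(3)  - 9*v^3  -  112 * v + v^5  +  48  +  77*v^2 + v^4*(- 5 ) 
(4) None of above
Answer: 1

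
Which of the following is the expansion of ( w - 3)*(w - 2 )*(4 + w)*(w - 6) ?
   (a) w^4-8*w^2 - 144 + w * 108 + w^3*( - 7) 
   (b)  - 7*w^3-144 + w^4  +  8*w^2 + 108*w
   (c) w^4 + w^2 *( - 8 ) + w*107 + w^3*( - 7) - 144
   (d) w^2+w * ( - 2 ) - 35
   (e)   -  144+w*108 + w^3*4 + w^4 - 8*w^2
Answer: a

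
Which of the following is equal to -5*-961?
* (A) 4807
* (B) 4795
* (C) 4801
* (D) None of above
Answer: D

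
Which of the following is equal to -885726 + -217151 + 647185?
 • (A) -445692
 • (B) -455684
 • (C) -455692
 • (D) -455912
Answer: C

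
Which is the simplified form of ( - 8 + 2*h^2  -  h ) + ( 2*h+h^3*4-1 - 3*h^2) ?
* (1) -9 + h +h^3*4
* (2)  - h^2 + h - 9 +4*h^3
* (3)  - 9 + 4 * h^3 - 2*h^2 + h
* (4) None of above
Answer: 2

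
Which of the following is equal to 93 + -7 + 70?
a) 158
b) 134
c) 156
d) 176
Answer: c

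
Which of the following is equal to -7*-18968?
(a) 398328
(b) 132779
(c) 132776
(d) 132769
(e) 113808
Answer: c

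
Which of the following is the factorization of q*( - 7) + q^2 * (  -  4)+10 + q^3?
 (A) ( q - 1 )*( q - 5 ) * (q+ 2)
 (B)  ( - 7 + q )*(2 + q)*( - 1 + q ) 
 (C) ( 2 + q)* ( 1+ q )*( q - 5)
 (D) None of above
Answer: A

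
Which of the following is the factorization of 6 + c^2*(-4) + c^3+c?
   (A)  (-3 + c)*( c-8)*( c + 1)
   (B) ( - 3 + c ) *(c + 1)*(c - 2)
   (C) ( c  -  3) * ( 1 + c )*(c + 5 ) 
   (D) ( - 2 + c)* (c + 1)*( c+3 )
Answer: B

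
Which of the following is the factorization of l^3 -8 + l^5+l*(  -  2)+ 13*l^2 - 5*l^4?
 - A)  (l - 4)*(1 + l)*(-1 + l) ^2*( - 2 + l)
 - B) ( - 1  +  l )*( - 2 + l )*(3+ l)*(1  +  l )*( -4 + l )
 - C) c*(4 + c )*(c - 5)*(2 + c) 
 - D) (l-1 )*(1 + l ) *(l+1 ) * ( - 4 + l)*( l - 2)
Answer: D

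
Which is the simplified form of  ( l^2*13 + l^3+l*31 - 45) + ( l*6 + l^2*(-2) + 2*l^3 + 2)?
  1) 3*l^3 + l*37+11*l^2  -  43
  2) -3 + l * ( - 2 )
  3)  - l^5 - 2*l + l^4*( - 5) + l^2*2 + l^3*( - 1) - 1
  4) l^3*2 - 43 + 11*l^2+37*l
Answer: 1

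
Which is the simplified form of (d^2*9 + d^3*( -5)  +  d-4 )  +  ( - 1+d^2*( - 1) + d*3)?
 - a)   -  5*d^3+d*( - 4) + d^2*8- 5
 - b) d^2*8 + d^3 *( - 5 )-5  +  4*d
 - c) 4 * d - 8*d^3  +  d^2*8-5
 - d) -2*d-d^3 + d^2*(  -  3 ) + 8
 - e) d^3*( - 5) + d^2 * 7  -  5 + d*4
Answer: b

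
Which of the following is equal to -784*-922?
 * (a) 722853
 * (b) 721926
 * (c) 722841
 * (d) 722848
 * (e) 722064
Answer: d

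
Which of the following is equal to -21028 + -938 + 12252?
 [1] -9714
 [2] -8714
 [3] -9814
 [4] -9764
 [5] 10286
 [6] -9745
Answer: 1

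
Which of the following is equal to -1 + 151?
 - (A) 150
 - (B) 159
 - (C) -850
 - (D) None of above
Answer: A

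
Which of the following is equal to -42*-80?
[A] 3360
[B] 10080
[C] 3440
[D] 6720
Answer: A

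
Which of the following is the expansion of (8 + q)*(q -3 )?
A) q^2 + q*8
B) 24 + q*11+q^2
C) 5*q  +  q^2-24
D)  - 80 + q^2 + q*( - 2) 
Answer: C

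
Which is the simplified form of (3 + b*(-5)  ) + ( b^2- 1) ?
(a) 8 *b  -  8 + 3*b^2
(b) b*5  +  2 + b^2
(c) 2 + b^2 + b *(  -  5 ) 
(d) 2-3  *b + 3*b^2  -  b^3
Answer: c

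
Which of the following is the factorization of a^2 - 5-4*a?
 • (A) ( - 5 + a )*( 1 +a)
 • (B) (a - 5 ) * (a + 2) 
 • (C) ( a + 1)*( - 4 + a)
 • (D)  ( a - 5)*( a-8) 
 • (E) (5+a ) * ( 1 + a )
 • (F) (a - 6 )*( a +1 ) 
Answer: A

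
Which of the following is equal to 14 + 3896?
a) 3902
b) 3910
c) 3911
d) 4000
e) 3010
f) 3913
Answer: b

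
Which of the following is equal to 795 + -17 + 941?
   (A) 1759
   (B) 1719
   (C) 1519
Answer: B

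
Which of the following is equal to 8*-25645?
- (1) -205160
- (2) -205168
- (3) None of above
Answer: 1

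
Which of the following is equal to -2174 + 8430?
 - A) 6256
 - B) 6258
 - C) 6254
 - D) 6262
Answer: A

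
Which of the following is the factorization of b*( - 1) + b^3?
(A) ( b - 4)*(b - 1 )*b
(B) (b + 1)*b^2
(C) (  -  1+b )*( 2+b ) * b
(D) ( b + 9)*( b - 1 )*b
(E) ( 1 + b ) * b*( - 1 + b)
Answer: E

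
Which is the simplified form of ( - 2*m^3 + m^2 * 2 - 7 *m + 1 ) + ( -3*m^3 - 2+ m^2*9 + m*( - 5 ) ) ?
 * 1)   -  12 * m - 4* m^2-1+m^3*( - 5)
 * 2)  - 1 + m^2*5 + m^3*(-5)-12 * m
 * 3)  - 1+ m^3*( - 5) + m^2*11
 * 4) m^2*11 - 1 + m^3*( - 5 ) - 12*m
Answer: 4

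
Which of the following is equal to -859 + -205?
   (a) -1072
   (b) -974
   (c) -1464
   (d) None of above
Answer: d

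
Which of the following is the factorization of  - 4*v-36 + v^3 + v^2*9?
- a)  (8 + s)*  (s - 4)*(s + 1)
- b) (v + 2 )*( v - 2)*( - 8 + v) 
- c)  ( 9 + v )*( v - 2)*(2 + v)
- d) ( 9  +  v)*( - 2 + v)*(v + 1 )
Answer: c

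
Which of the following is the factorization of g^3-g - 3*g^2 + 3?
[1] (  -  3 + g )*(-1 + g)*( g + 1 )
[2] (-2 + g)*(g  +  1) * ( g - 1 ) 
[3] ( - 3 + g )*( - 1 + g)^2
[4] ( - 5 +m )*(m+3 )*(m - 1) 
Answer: 1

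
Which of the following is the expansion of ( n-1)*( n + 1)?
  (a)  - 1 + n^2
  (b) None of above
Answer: a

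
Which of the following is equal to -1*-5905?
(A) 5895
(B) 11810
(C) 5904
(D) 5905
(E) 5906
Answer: D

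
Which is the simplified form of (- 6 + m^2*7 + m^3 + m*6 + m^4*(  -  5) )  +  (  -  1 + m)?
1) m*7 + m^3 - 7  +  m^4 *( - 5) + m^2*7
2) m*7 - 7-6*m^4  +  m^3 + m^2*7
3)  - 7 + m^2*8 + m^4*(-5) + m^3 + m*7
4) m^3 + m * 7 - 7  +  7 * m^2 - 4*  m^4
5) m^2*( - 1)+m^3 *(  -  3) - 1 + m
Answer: 1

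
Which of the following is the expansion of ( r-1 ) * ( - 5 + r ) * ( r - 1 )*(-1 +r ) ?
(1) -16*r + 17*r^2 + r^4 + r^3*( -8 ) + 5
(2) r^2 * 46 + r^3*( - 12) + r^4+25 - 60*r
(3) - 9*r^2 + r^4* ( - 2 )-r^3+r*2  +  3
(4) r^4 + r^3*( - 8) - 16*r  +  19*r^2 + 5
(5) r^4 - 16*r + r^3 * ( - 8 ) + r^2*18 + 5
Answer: 5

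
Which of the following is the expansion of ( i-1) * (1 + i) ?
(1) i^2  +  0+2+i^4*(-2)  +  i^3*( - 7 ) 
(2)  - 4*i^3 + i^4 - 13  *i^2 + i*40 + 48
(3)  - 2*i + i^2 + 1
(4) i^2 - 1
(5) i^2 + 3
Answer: 4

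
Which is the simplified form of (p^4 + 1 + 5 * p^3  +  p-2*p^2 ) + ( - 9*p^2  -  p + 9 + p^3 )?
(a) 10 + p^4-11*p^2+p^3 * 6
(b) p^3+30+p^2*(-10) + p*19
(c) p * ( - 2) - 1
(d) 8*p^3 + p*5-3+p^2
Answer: a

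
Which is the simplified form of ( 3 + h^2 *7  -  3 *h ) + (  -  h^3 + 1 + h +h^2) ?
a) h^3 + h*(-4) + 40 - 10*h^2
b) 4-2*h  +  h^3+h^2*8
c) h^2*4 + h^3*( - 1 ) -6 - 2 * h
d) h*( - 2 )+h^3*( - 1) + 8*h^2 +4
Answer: d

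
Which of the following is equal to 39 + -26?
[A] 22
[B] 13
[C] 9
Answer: B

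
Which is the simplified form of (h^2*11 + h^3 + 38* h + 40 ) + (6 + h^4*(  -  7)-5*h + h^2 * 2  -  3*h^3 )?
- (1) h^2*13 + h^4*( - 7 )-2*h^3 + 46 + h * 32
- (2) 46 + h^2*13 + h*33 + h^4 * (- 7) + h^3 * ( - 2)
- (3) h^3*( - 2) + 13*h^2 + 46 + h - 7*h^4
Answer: 2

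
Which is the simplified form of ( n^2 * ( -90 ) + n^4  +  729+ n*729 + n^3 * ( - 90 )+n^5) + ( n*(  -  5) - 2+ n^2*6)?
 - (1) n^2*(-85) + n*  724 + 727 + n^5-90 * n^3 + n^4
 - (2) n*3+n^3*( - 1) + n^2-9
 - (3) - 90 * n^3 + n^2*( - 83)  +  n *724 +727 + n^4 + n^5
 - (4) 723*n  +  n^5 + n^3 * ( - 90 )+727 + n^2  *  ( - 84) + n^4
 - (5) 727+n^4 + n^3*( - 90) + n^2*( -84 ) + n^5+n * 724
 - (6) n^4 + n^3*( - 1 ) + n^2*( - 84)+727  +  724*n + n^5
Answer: 5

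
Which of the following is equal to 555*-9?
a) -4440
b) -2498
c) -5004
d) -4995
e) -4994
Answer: d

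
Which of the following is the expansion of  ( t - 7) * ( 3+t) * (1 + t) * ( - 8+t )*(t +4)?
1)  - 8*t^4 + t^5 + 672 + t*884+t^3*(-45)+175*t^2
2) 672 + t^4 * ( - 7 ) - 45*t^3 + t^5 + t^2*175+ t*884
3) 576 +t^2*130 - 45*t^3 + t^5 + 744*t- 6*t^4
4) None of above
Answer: 2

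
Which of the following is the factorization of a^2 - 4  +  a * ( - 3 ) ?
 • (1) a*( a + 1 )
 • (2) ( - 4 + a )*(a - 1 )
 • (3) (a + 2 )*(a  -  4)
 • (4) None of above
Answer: 4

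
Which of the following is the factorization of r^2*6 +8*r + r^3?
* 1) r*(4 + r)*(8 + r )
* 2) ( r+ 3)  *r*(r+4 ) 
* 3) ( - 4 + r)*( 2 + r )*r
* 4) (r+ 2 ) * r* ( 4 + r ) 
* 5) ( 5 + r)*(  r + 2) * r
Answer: 4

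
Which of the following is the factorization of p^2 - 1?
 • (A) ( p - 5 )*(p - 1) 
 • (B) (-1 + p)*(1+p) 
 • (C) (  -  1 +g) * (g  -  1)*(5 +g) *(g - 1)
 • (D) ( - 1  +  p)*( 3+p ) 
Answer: B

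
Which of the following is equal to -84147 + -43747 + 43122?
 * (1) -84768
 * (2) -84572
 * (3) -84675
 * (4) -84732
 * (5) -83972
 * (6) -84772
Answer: 6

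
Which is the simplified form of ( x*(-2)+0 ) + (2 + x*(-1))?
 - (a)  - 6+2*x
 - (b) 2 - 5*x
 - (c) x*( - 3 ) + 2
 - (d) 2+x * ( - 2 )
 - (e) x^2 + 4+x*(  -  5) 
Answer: c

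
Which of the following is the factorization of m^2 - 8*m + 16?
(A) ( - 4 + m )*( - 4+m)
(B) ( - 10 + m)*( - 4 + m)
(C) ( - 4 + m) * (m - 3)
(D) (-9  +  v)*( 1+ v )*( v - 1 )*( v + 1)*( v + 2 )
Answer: A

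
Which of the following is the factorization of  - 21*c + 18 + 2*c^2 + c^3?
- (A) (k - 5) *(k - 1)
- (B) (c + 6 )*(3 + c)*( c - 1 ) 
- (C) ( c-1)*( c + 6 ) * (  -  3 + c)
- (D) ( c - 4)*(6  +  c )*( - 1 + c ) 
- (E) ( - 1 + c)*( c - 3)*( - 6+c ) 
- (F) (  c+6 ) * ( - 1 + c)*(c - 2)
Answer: C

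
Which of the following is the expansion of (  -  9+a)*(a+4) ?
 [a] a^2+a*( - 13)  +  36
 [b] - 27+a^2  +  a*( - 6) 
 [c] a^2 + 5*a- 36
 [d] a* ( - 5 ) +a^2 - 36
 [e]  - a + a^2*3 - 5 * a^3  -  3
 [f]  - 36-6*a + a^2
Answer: d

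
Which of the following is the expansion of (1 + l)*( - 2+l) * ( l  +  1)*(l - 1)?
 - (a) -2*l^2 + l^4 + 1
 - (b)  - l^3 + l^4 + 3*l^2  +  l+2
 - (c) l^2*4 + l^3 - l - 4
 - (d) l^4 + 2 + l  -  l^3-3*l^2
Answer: d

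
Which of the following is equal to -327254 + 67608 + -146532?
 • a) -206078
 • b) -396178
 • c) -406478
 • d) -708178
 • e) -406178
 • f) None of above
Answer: e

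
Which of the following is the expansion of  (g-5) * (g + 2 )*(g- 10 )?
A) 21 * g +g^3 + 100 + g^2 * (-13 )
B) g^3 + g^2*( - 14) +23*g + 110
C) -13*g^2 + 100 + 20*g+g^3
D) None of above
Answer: C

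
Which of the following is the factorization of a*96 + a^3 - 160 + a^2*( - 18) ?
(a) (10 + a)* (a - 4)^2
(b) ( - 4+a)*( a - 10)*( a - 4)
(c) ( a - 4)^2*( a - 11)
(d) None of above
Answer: b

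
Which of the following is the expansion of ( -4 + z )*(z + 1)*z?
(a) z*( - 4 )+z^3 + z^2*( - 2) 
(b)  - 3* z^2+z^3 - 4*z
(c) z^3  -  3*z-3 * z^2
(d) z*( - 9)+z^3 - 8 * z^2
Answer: b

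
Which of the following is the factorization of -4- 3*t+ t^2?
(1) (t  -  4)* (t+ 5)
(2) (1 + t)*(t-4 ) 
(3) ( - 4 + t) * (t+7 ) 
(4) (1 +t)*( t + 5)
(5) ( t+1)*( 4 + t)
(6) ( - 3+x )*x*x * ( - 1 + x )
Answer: 2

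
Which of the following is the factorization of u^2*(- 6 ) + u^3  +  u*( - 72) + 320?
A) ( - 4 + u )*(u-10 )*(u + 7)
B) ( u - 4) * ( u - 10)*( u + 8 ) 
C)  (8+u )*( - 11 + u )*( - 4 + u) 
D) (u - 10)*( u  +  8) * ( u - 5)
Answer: B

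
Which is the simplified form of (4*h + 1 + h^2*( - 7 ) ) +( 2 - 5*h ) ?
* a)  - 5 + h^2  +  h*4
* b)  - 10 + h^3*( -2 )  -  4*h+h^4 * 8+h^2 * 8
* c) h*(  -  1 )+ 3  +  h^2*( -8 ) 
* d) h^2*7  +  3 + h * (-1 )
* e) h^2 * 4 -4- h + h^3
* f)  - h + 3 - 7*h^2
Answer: f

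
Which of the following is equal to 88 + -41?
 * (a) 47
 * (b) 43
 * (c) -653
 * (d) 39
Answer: a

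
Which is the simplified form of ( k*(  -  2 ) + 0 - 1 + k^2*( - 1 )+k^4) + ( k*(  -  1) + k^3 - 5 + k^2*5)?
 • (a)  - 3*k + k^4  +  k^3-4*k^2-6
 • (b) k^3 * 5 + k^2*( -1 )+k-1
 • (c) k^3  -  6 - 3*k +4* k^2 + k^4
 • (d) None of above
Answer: c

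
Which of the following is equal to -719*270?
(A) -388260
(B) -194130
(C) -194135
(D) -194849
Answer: B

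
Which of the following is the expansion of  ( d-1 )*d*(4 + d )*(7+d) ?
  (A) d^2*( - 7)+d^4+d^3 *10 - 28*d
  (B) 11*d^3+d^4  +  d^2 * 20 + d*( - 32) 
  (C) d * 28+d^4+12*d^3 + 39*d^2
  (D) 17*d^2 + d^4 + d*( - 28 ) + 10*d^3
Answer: D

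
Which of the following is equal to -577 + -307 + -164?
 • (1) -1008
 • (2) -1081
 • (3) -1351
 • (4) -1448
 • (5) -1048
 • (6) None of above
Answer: 5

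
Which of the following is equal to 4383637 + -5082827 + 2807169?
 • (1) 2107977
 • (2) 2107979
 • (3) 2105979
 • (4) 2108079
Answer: 2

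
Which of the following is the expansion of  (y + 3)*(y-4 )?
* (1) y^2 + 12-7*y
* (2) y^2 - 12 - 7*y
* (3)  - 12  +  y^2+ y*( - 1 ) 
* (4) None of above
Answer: 3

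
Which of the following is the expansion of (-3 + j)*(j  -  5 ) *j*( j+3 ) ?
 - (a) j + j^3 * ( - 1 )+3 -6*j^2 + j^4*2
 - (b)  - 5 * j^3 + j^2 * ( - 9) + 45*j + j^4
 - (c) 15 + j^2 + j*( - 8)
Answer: b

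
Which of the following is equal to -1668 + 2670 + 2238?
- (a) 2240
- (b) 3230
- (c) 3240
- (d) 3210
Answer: c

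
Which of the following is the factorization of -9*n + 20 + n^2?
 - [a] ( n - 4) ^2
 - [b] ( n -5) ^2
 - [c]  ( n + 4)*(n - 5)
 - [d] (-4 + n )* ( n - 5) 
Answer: d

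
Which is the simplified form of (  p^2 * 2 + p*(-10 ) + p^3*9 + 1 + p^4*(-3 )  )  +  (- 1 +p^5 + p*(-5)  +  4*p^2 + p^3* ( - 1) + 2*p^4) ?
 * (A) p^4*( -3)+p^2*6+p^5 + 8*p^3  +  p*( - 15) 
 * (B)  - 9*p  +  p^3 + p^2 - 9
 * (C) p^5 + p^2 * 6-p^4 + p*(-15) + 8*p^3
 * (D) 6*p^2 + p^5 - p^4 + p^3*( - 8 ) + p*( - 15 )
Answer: C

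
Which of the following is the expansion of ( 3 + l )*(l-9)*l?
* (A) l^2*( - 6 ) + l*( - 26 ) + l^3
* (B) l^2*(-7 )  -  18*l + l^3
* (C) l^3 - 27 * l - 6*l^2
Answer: C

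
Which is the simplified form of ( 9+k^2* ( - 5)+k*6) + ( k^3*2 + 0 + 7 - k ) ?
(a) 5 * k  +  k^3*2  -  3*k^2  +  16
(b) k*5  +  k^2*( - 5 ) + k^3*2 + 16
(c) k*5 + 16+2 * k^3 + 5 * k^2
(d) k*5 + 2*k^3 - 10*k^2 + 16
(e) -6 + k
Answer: b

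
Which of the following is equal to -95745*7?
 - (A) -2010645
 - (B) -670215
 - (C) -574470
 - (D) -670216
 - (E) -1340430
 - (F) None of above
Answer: B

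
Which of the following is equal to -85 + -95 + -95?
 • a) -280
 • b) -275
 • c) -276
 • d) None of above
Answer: b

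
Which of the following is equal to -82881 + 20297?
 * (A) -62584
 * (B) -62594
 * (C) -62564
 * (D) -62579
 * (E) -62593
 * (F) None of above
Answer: A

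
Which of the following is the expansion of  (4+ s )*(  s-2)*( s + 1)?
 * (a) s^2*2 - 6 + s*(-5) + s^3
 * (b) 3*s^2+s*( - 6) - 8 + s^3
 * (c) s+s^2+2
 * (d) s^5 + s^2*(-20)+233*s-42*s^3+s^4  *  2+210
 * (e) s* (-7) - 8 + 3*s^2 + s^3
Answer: b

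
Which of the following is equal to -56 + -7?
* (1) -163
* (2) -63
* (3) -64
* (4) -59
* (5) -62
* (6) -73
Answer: 2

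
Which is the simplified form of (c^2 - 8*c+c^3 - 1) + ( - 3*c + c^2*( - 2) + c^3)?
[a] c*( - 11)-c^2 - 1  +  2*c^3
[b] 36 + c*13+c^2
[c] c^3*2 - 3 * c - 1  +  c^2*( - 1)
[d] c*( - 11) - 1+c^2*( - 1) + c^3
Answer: a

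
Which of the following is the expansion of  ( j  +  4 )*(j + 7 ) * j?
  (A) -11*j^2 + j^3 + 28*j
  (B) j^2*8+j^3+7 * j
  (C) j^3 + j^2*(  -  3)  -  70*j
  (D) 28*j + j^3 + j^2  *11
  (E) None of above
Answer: D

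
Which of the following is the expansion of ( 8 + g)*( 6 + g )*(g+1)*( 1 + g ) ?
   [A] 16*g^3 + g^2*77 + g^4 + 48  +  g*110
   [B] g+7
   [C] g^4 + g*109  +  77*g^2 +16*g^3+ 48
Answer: A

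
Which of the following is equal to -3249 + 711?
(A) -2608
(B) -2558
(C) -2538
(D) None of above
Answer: C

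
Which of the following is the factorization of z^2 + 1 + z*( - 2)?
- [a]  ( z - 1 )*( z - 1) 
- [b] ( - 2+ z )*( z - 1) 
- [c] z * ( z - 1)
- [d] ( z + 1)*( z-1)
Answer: a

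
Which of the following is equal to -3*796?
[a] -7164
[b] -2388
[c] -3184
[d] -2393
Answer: b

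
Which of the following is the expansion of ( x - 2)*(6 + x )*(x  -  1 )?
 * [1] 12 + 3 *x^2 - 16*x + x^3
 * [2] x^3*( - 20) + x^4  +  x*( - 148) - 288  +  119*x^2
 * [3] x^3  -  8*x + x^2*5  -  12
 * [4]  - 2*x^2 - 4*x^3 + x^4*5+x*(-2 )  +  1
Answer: 1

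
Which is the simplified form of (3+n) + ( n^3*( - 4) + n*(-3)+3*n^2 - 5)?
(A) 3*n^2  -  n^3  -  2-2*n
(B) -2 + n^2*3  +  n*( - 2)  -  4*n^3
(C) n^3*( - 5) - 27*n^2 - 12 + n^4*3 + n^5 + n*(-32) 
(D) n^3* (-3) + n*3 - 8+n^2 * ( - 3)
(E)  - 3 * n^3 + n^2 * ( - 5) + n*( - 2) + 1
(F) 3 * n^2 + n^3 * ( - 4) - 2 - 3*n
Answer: B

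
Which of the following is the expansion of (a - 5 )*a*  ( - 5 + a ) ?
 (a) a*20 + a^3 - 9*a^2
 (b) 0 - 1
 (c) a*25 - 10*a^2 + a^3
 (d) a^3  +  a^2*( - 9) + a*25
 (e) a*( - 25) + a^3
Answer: c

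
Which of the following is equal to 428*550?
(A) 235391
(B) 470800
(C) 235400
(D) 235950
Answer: C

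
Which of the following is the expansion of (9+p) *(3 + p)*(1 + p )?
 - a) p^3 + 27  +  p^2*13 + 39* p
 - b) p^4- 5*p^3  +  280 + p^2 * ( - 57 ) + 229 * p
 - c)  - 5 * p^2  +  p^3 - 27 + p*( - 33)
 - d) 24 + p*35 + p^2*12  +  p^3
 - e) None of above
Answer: a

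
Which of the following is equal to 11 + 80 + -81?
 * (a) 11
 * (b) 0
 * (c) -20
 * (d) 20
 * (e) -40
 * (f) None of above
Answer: f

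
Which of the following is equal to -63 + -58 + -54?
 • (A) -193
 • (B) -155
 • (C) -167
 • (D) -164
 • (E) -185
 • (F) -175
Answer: F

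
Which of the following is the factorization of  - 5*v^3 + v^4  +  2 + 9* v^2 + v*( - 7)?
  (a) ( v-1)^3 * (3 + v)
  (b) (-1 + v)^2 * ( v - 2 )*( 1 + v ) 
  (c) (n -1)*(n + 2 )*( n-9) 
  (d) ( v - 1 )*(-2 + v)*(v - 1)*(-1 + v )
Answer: d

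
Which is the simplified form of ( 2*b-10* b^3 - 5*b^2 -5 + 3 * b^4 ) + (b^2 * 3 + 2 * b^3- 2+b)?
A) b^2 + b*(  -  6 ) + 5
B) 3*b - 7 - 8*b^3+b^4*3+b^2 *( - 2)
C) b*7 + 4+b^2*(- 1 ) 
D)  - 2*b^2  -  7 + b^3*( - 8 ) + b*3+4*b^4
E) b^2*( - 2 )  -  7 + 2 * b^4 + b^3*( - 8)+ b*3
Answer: B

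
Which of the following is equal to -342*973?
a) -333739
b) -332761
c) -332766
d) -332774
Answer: c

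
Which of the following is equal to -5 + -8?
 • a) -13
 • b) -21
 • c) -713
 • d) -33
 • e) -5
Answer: a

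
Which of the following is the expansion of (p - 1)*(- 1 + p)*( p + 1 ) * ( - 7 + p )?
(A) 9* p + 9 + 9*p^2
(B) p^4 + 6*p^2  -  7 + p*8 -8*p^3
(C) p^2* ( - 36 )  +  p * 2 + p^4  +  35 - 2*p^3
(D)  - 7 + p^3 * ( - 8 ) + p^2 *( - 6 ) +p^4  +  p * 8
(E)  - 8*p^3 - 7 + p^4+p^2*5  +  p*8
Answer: B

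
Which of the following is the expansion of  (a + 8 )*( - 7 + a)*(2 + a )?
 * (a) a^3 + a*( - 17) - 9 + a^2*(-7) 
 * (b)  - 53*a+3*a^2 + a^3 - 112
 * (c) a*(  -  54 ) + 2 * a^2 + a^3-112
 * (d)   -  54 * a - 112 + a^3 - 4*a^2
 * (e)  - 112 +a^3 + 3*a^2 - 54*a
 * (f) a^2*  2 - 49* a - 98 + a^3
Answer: e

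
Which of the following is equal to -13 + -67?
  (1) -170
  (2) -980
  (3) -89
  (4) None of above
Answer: 4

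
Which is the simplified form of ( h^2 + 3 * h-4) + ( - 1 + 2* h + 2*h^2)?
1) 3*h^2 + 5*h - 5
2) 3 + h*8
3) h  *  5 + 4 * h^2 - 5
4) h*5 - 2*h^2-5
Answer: 1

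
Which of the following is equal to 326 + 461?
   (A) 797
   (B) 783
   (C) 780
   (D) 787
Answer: D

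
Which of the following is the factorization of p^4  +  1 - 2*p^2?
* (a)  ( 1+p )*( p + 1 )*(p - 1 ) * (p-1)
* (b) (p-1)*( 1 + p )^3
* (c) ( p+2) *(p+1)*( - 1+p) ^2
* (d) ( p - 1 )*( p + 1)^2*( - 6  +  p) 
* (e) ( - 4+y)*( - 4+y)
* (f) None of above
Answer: a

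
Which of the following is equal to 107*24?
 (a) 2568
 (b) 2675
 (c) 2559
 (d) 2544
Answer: a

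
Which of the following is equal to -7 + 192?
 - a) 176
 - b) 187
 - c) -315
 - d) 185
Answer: d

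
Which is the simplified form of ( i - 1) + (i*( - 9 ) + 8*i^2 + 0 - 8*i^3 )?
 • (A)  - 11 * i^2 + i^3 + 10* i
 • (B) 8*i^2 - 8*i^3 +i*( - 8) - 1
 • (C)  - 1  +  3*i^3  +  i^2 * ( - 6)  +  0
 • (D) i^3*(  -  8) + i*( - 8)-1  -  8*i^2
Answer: B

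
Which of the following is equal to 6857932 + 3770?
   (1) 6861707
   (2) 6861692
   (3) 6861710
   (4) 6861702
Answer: 4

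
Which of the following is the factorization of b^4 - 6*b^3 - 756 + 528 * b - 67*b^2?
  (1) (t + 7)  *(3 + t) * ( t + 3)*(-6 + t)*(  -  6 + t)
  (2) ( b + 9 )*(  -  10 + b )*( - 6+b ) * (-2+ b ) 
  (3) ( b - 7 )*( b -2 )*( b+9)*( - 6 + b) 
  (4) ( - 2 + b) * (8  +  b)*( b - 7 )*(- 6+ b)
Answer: 3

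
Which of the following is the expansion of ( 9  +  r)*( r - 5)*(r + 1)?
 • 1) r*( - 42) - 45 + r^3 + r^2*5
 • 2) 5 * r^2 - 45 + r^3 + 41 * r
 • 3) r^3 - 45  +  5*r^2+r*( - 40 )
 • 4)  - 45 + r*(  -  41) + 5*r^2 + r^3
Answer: 4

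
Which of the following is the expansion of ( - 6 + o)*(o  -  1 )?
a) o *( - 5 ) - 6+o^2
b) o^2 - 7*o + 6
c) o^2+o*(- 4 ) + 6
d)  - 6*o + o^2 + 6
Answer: b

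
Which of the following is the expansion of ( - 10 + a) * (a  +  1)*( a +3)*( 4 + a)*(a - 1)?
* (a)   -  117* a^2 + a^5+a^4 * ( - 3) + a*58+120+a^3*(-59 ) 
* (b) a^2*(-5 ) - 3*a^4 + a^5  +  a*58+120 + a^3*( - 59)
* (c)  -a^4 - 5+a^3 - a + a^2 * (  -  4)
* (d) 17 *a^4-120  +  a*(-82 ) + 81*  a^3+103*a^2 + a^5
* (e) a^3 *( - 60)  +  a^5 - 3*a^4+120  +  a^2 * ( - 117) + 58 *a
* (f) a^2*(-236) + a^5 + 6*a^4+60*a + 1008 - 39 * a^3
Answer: a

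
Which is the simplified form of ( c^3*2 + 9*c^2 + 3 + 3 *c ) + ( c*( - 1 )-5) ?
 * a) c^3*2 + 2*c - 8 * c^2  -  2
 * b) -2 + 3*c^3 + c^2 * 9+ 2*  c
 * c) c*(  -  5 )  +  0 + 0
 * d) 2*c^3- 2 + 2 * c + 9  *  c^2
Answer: d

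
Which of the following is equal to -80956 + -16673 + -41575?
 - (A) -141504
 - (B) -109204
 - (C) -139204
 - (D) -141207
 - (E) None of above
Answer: C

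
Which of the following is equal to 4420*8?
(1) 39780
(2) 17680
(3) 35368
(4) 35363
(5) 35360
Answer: 5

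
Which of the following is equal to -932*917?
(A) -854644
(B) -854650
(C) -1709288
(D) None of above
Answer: A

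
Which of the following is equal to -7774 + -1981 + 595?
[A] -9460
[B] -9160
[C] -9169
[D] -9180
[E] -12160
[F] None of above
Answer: B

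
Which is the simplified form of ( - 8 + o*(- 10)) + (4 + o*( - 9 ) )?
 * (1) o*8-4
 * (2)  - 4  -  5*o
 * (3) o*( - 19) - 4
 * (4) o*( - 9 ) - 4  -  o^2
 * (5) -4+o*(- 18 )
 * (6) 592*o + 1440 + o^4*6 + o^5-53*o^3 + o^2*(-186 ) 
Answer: 3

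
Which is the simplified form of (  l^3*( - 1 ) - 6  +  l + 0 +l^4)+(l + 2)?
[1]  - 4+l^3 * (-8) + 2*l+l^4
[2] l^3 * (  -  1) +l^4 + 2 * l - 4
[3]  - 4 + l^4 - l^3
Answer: 2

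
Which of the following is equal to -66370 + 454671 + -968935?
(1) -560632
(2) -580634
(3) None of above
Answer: 2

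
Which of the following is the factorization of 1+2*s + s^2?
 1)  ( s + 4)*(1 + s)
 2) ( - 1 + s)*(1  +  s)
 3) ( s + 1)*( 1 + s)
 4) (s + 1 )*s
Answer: 3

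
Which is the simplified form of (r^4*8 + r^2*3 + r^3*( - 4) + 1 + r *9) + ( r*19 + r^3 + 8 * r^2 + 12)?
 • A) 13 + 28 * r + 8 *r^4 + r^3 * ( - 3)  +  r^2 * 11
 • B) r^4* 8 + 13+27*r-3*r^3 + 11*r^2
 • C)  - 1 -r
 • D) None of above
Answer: A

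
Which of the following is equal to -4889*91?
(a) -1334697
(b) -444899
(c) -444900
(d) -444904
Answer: b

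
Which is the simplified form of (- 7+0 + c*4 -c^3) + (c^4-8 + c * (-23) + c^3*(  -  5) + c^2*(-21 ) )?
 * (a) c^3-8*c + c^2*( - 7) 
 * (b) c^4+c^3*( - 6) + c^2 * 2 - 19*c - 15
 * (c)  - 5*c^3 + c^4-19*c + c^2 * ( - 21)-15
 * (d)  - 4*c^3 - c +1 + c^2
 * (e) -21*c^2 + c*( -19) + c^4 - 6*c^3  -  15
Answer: e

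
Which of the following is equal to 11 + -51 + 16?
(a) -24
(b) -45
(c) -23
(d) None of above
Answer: a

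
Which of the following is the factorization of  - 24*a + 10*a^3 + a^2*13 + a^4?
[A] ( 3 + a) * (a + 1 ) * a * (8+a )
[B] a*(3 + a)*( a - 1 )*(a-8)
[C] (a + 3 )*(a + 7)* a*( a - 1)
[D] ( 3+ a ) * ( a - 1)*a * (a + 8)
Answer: D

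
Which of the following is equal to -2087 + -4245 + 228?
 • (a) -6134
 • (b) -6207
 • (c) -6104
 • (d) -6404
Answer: c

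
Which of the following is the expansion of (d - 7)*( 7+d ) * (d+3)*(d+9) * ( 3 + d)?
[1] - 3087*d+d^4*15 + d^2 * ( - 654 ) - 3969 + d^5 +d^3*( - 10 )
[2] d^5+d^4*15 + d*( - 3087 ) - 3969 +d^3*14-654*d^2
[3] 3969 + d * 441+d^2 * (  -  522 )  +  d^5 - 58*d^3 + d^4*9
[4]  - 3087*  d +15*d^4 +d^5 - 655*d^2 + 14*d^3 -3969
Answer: 2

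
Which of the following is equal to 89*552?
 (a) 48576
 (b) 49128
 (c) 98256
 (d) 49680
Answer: b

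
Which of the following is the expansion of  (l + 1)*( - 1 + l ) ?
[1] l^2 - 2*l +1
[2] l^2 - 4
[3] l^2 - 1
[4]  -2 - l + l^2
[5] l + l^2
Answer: 3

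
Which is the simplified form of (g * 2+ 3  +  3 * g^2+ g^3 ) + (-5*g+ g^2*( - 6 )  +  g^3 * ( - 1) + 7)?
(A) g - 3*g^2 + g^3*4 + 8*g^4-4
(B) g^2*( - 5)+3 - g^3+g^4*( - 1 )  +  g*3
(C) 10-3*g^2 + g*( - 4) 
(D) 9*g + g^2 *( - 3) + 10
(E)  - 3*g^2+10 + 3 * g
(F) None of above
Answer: F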